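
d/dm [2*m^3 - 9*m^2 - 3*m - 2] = 6*m^2 - 18*m - 3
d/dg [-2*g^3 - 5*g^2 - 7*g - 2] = -6*g^2 - 10*g - 7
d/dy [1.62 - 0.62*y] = -0.620000000000000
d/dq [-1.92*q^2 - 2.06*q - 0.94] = -3.84*q - 2.06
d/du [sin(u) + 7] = cos(u)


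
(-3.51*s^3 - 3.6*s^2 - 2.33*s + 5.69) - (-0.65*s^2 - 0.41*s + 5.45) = -3.51*s^3 - 2.95*s^2 - 1.92*s + 0.24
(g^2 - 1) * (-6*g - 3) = -6*g^3 - 3*g^2 + 6*g + 3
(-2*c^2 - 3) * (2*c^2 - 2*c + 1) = -4*c^4 + 4*c^3 - 8*c^2 + 6*c - 3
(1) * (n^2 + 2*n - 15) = n^2 + 2*n - 15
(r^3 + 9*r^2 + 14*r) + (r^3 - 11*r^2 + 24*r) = 2*r^3 - 2*r^2 + 38*r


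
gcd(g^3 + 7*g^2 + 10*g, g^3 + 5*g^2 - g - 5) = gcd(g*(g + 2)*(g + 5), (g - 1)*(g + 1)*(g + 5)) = g + 5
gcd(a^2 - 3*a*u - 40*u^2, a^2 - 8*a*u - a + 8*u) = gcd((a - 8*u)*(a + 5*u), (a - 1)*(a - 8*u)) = -a + 8*u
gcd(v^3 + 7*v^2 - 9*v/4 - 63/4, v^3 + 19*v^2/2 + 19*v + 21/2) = v^2 + 17*v/2 + 21/2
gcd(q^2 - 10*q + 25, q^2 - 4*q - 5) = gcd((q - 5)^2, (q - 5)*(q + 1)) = q - 5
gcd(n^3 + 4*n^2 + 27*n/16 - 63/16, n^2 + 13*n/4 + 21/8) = n + 7/4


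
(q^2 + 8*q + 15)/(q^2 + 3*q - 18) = (q^2 + 8*q + 15)/(q^2 + 3*q - 18)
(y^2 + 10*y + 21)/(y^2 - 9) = (y + 7)/(y - 3)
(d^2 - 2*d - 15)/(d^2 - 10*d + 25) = (d + 3)/(d - 5)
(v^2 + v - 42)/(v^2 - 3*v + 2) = (v^2 + v - 42)/(v^2 - 3*v + 2)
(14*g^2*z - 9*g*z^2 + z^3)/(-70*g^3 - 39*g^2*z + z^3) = z*(-2*g + z)/(10*g^2 + 7*g*z + z^2)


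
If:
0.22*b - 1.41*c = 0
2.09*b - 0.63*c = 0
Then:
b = 0.00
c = 0.00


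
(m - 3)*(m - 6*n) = m^2 - 6*m*n - 3*m + 18*n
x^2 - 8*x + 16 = (x - 4)^2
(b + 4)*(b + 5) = b^2 + 9*b + 20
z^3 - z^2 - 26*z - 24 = (z - 6)*(z + 1)*(z + 4)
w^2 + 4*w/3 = w*(w + 4/3)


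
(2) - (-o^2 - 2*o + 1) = o^2 + 2*o + 1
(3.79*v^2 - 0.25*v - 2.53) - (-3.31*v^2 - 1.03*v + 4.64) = 7.1*v^2 + 0.78*v - 7.17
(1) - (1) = 0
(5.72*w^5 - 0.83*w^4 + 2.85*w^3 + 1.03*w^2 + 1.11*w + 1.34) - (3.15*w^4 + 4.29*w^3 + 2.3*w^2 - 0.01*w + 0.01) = 5.72*w^5 - 3.98*w^4 - 1.44*w^3 - 1.27*w^2 + 1.12*w + 1.33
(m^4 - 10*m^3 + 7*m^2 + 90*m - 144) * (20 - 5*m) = -5*m^5 + 70*m^4 - 235*m^3 - 310*m^2 + 2520*m - 2880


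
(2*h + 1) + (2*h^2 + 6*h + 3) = 2*h^2 + 8*h + 4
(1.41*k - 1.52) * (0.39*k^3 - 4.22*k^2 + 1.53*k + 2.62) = 0.5499*k^4 - 6.543*k^3 + 8.5717*k^2 + 1.3686*k - 3.9824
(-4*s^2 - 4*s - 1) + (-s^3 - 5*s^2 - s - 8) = -s^3 - 9*s^2 - 5*s - 9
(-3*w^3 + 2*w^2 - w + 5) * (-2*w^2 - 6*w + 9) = 6*w^5 + 14*w^4 - 37*w^3 + 14*w^2 - 39*w + 45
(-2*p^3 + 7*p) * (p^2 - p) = -2*p^5 + 2*p^4 + 7*p^3 - 7*p^2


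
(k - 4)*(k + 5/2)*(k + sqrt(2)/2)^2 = k^4 - 3*k^3/2 + sqrt(2)*k^3 - 19*k^2/2 - 3*sqrt(2)*k^2/2 - 10*sqrt(2)*k - 3*k/4 - 5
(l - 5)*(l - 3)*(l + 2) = l^3 - 6*l^2 - l + 30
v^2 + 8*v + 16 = (v + 4)^2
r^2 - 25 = (r - 5)*(r + 5)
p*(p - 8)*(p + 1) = p^3 - 7*p^2 - 8*p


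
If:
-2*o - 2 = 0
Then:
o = -1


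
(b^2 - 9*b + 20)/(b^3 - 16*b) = (b - 5)/(b*(b + 4))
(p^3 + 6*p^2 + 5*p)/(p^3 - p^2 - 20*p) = (p^2 + 6*p + 5)/(p^2 - p - 20)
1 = 1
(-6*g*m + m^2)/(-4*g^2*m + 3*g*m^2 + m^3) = (-6*g + m)/(-4*g^2 + 3*g*m + m^2)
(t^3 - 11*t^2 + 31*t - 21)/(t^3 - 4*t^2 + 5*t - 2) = (t^2 - 10*t + 21)/(t^2 - 3*t + 2)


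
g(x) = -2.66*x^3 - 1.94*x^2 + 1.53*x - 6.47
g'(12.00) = -1194.15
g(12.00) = -4863.95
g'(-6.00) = -262.47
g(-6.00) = 489.07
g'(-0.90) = -1.44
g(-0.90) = -7.48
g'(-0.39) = 1.83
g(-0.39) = -7.20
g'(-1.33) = -7.43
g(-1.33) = -5.68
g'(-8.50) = -542.04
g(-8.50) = 1473.93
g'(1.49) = -21.97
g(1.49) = -17.30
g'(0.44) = -1.72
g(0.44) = -6.40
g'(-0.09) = 1.81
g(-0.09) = -6.62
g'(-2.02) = -23.19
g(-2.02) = 4.45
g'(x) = -7.98*x^2 - 3.88*x + 1.53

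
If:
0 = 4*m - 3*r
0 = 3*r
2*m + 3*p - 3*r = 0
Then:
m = 0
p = 0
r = 0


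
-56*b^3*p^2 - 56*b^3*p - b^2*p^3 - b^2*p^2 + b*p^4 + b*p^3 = p*(-8*b + p)*(7*b + p)*(b*p + b)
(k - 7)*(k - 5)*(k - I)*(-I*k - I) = -I*k^4 - k^3 + 11*I*k^3 + 11*k^2 - 23*I*k^2 - 23*k - 35*I*k - 35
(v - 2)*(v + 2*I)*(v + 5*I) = v^3 - 2*v^2 + 7*I*v^2 - 10*v - 14*I*v + 20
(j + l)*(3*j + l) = 3*j^2 + 4*j*l + l^2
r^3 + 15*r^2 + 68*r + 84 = (r + 2)*(r + 6)*(r + 7)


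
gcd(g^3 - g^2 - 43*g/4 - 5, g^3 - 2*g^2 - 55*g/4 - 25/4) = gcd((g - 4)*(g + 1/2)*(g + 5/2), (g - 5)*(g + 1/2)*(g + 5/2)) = g^2 + 3*g + 5/4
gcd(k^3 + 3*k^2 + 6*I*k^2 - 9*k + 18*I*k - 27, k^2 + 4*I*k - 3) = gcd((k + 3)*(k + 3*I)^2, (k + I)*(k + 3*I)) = k + 3*I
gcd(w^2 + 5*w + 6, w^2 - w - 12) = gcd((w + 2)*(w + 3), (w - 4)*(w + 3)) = w + 3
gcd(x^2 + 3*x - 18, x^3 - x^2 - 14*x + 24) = x - 3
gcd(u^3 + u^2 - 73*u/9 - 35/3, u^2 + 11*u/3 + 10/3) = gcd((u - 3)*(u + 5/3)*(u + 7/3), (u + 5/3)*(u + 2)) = u + 5/3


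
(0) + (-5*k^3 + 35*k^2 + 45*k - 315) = -5*k^3 + 35*k^2 + 45*k - 315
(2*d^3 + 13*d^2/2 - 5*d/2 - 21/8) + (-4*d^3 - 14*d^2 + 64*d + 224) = -2*d^3 - 15*d^2/2 + 123*d/2 + 1771/8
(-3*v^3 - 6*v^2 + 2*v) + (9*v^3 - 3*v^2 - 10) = 6*v^3 - 9*v^2 + 2*v - 10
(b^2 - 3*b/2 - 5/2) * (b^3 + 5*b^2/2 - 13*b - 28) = b^5 + b^4 - 77*b^3/4 - 59*b^2/4 + 149*b/2 + 70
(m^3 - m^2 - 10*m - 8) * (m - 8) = m^4 - 9*m^3 - 2*m^2 + 72*m + 64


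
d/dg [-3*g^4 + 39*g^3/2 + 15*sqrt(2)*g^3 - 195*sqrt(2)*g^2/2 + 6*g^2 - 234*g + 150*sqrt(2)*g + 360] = -12*g^3 + 117*g^2/2 + 45*sqrt(2)*g^2 - 195*sqrt(2)*g + 12*g - 234 + 150*sqrt(2)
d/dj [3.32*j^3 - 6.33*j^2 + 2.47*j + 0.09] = 9.96*j^2 - 12.66*j + 2.47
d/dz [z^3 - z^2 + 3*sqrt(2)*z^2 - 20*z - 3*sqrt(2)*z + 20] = 3*z^2 - 2*z + 6*sqrt(2)*z - 20 - 3*sqrt(2)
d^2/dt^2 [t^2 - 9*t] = 2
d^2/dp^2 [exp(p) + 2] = exp(p)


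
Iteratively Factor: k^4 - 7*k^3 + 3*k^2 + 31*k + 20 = (k + 1)*(k^3 - 8*k^2 + 11*k + 20) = (k + 1)^2*(k^2 - 9*k + 20) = (k - 4)*(k + 1)^2*(k - 5)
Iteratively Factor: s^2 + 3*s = (s)*(s + 3)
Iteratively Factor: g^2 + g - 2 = (g + 2)*(g - 1)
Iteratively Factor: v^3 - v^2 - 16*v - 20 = (v + 2)*(v^2 - 3*v - 10) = (v - 5)*(v + 2)*(v + 2)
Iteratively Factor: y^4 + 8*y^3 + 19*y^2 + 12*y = (y)*(y^3 + 8*y^2 + 19*y + 12) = y*(y + 1)*(y^2 + 7*y + 12) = y*(y + 1)*(y + 3)*(y + 4)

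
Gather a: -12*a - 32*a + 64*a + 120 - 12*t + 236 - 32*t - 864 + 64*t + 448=20*a + 20*t - 60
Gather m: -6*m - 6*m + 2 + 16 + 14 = 32 - 12*m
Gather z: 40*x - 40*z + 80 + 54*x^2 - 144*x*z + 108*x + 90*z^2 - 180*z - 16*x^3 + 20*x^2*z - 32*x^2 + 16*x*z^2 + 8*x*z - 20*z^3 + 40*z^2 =-16*x^3 + 22*x^2 + 148*x - 20*z^3 + z^2*(16*x + 130) + z*(20*x^2 - 136*x - 220) + 80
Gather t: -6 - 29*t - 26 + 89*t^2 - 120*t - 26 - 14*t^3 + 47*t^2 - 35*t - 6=-14*t^3 + 136*t^2 - 184*t - 64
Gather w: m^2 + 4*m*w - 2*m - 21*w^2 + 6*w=m^2 - 2*m - 21*w^2 + w*(4*m + 6)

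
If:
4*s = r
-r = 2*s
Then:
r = 0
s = 0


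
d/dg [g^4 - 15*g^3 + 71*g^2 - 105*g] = 4*g^3 - 45*g^2 + 142*g - 105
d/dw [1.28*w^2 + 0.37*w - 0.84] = 2.56*w + 0.37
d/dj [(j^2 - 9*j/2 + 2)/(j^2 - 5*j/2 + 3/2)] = (8*j^2 - 4*j - 7)/(4*j^4 - 20*j^3 + 37*j^2 - 30*j + 9)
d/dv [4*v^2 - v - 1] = 8*v - 1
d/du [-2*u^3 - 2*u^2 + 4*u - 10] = -6*u^2 - 4*u + 4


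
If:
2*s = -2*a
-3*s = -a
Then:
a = 0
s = 0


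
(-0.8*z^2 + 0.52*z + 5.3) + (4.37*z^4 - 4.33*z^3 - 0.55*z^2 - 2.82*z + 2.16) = 4.37*z^4 - 4.33*z^3 - 1.35*z^2 - 2.3*z + 7.46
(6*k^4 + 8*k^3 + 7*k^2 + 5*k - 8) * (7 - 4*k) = -24*k^5 + 10*k^4 + 28*k^3 + 29*k^2 + 67*k - 56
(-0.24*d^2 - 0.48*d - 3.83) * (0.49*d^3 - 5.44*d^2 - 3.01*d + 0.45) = -0.1176*d^5 + 1.0704*d^4 + 1.4569*d^3 + 22.172*d^2 + 11.3123*d - 1.7235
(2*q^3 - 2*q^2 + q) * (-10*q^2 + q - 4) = -20*q^5 + 22*q^4 - 20*q^3 + 9*q^2 - 4*q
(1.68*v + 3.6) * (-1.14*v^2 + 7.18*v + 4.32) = -1.9152*v^3 + 7.9584*v^2 + 33.1056*v + 15.552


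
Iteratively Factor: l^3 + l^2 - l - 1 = (l + 1)*(l^2 - 1) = (l - 1)*(l + 1)*(l + 1)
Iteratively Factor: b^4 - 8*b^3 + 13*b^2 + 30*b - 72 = (b - 3)*(b^3 - 5*b^2 - 2*b + 24) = (b - 4)*(b - 3)*(b^2 - b - 6) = (b - 4)*(b - 3)*(b + 2)*(b - 3)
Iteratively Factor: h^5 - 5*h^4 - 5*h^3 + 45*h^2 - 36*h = (h - 1)*(h^4 - 4*h^3 - 9*h^2 + 36*h) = (h - 3)*(h - 1)*(h^3 - h^2 - 12*h) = h*(h - 3)*(h - 1)*(h^2 - h - 12) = h*(h - 3)*(h - 1)*(h + 3)*(h - 4)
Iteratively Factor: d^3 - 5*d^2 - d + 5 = (d - 5)*(d^2 - 1) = (d - 5)*(d - 1)*(d + 1)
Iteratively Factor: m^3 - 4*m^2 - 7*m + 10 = (m - 1)*(m^2 - 3*m - 10) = (m - 5)*(m - 1)*(m + 2)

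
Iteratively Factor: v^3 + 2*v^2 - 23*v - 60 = (v + 3)*(v^2 - v - 20) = (v - 5)*(v + 3)*(v + 4)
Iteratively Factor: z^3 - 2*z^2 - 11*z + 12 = (z + 3)*(z^2 - 5*z + 4) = (z - 1)*(z + 3)*(z - 4)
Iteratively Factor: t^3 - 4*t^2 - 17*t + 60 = (t - 3)*(t^2 - t - 20) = (t - 3)*(t + 4)*(t - 5)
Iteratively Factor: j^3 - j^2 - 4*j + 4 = (j + 2)*(j^2 - 3*j + 2) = (j - 2)*(j + 2)*(j - 1)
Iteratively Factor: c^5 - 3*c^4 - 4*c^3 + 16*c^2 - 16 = (c - 2)*(c^4 - c^3 - 6*c^2 + 4*c + 8) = (c - 2)*(c + 1)*(c^3 - 2*c^2 - 4*c + 8) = (c - 2)^2*(c + 1)*(c^2 - 4) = (c - 2)^3*(c + 1)*(c + 2)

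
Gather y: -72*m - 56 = -72*m - 56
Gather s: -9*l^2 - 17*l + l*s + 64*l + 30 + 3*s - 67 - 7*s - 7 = -9*l^2 + 47*l + s*(l - 4) - 44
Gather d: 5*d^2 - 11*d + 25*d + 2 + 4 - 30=5*d^2 + 14*d - 24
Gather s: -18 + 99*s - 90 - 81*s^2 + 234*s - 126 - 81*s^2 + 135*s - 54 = -162*s^2 + 468*s - 288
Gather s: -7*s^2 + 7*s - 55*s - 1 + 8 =-7*s^2 - 48*s + 7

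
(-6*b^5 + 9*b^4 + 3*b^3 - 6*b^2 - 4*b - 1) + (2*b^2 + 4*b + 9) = -6*b^5 + 9*b^4 + 3*b^3 - 4*b^2 + 8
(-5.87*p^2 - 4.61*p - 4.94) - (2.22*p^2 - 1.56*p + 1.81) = -8.09*p^2 - 3.05*p - 6.75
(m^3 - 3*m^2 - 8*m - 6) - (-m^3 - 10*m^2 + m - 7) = 2*m^3 + 7*m^2 - 9*m + 1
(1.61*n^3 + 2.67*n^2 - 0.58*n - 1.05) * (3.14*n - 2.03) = 5.0554*n^4 + 5.1155*n^3 - 7.2413*n^2 - 2.1196*n + 2.1315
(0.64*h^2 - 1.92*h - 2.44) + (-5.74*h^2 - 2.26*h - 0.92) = -5.1*h^2 - 4.18*h - 3.36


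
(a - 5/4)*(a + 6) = a^2 + 19*a/4 - 15/2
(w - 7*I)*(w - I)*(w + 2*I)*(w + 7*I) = w^4 + I*w^3 + 51*w^2 + 49*I*w + 98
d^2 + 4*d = d*(d + 4)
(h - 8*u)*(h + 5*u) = h^2 - 3*h*u - 40*u^2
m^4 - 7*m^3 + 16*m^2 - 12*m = m*(m - 3)*(m - 2)^2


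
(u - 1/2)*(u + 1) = u^2 + u/2 - 1/2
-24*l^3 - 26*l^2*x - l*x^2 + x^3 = (-6*l + x)*(l + x)*(4*l + x)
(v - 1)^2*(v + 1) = v^3 - v^2 - v + 1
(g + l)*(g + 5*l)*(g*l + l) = g^3*l + 6*g^2*l^2 + g^2*l + 5*g*l^3 + 6*g*l^2 + 5*l^3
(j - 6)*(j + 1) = j^2 - 5*j - 6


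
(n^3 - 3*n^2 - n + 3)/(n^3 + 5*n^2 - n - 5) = (n - 3)/(n + 5)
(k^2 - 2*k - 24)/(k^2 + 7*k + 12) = (k - 6)/(k + 3)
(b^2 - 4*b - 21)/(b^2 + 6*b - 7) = (b^2 - 4*b - 21)/(b^2 + 6*b - 7)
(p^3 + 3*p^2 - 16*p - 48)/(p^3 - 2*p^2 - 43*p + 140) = (p^2 + 7*p + 12)/(p^2 + 2*p - 35)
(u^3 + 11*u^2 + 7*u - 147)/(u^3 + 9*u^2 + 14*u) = (u^2 + 4*u - 21)/(u*(u + 2))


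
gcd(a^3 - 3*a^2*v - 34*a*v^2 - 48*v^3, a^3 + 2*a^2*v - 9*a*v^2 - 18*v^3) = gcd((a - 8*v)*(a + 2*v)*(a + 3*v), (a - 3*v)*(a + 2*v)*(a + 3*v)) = a^2 + 5*a*v + 6*v^2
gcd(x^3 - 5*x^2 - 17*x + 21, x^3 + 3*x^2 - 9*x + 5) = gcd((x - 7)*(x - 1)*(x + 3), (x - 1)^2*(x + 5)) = x - 1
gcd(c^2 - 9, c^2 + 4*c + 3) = c + 3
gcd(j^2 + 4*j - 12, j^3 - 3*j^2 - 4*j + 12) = j - 2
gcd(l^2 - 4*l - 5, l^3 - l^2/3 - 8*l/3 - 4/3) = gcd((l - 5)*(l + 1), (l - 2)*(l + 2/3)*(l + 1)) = l + 1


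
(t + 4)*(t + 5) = t^2 + 9*t + 20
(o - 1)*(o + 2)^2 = o^3 + 3*o^2 - 4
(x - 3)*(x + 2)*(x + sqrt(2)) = x^3 - x^2 + sqrt(2)*x^2 - 6*x - sqrt(2)*x - 6*sqrt(2)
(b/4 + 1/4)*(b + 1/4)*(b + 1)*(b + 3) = b^4/4 + 21*b^3/16 + 33*b^2/16 + 19*b/16 + 3/16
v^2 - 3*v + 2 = (v - 2)*(v - 1)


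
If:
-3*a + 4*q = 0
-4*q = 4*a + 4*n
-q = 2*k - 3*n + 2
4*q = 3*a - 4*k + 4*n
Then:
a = -4/5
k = 7/5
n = 7/5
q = -3/5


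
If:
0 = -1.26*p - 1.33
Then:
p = -1.06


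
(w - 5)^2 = w^2 - 10*w + 25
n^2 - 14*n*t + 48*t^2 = (n - 8*t)*(n - 6*t)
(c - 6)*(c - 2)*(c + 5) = c^3 - 3*c^2 - 28*c + 60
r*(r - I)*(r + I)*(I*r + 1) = I*r^4 + r^3 + I*r^2 + r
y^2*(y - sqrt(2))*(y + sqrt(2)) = y^4 - 2*y^2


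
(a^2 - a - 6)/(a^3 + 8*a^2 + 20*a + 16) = (a - 3)/(a^2 + 6*a + 8)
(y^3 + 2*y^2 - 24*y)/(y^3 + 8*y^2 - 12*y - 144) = y/(y + 6)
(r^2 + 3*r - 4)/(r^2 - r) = (r + 4)/r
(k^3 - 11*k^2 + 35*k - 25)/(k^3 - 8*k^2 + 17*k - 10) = (k - 5)/(k - 2)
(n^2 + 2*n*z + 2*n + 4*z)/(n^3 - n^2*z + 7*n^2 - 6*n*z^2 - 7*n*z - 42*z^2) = (-n - 2)/(-n^2 + 3*n*z - 7*n + 21*z)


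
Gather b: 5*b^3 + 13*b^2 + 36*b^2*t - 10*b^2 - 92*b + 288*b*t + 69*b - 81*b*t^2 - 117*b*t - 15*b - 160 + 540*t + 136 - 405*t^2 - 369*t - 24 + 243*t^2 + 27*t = 5*b^3 + b^2*(36*t + 3) + b*(-81*t^2 + 171*t - 38) - 162*t^2 + 198*t - 48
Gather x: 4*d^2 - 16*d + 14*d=4*d^2 - 2*d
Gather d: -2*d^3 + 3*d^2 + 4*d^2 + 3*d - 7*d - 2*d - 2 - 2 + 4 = -2*d^3 + 7*d^2 - 6*d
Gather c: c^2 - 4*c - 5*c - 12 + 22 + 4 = c^2 - 9*c + 14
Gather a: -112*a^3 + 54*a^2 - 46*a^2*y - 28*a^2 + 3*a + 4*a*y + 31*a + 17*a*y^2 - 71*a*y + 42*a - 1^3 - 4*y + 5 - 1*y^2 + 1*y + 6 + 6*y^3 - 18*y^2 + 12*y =-112*a^3 + a^2*(26 - 46*y) + a*(17*y^2 - 67*y + 76) + 6*y^3 - 19*y^2 + 9*y + 10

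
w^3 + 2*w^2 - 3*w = w*(w - 1)*(w + 3)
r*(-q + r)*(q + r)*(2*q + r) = -2*q^3*r - q^2*r^2 + 2*q*r^3 + r^4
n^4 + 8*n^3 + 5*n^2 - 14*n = n*(n - 1)*(n + 2)*(n + 7)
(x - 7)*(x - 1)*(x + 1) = x^3 - 7*x^2 - x + 7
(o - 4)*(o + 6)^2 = o^3 + 8*o^2 - 12*o - 144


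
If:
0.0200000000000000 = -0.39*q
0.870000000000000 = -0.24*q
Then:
No Solution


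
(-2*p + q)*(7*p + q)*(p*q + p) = -14*p^3*q - 14*p^3 + 5*p^2*q^2 + 5*p^2*q + p*q^3 + p*q^2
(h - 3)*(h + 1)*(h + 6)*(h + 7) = h^4 + 11*h^3 + 13*h^2 - 123*h - 126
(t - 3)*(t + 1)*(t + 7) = t^3 + 5*t^2 - 17*t - 21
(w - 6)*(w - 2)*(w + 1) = w^3 - 7*w^2 + 4*w + 12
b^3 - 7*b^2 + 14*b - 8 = (b - 4)*(b - 2)*(b - 1)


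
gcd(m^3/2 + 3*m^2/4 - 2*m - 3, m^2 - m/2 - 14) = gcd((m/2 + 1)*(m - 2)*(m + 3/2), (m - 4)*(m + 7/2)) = 1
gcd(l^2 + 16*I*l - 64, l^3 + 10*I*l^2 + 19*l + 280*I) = l + 8*I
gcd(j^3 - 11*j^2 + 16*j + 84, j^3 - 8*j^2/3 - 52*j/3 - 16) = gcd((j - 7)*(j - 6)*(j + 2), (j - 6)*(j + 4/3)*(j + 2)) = j^2 - 4*j - 12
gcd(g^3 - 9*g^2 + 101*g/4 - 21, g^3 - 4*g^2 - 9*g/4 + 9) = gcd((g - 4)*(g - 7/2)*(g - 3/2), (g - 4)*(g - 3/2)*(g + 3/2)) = g^2 - 11*g/2 + 6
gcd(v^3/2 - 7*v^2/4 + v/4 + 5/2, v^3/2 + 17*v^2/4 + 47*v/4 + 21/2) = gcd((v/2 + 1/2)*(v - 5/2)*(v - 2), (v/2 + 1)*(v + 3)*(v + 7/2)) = 1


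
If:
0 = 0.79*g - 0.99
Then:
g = 1.25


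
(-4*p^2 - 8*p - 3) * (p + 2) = -4*p^3 - 16*p^2 - 19*p - 6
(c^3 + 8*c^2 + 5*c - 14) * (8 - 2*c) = -2*c^4 - 8*c^3 + 54*c^2 + 68*c - 112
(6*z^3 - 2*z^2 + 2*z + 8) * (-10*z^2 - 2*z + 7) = -60*z^5 + 8*z^4 + 26*z^3 - 98*z^2 - 2*z + 56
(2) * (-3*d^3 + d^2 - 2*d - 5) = -6*d^3 + 2*d^2 - 4*d - 10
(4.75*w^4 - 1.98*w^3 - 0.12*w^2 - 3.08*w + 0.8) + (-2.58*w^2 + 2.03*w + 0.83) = 4.75*w^4 - 1.98*w^3 - 2.7*w^2 - 1.05*w + 1.63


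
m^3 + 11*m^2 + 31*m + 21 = (m + 1)*(m + 3)*(m + 7)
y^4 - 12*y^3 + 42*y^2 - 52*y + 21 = (y - 7)*(y - 3)*(y - 1)^2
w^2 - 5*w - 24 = (w - 8)*(w + 3)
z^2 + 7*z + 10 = (z + 2)*(z + 5)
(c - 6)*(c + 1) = c^2 - 5*c - 6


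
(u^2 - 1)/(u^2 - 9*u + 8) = (u + 1)/(u - 8)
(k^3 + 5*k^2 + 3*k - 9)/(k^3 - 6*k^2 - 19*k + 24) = (k + 3)/(k - 8)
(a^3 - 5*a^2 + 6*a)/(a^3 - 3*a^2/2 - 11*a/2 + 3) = 2*a*(a - 2)/(2*a^2 + 3*a - 2)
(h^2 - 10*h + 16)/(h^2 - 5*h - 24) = (h - 2)/(h + 3)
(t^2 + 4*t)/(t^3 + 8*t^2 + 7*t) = (t + 4)/(t^2 + 8*t + 7)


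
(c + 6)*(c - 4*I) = c^2 + 6*c - 4*I*c - 24*I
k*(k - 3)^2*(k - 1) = k^4 - 7*k^3 + 15*k^2 - 9*k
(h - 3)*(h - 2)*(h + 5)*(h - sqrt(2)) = h^4 - sqrt(2)*h^3 - 19*h^2 + 19*sqrt(2)*h + 30*h - 30*sqrt(2)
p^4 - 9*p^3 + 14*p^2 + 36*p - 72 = (p - 6)*(p - 3)*(p - 2)*(p + 2)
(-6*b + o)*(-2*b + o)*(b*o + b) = 12*b^3*o + 12*b^3 - 8*b^2*o^2 - 8*b^2*o + b*o^3 + b*o^2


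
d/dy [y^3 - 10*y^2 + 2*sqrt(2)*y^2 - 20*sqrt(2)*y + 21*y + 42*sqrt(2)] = 3*y^2 - 20*y + 4*sqrt(2)*y - 20*sqrt(2) + 21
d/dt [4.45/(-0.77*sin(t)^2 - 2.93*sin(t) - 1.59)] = (6.853*sin(t) + 13.0385)*cos(t)/(0.77*sin(t)^2 + 2.93*sin(t) + 1.59)^2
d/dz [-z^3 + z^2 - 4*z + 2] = -3*z^2 + 2*z - 4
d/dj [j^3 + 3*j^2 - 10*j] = 3*j^2 + 6*j - 10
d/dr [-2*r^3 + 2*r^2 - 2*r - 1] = -6*r^2 + 4*r - 2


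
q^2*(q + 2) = q^3 + 2*q^2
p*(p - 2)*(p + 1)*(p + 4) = p^4 + 3*p^3 - 6*p^2 - 8*p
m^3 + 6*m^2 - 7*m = m*(m - 1)*(m + 7)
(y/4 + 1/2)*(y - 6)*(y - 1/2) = y^3/4 - 9*y^2/8 - 5*y/2 + 3/2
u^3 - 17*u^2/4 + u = u*(u - 4)*(u - 1/4)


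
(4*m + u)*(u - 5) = 4*m*u - 20*m + u^2 - 5*u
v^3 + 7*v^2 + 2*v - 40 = (v - 2)*(v + 4)*(v + 5)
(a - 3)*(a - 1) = a^2 - 4*a + 3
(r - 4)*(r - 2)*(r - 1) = r^3 - 7*r^2 + 14*r - 8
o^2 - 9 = (o - 3)*(o + 3)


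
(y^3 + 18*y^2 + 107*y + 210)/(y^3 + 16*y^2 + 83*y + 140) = (y + 6)/(y + 4)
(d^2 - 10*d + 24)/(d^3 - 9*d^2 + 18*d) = (d - 4)/(d*(d - 3))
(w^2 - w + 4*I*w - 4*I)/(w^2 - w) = (w + 4*I)/w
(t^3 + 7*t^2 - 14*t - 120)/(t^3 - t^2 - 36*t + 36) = (t^2 + t - 20)/(t^2 - 7*t + 6)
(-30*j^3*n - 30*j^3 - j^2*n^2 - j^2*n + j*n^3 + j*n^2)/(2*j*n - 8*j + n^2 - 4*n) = j*(-30*j^2*n - 30*j^2 - j*n^2 - j*n + n^3 + n^2)/(2*j*n - 8*j + n^2 - 4*n)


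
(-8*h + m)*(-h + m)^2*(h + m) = -8*h^4 + 9*h^3*m + 7*h^2*m^2 - 9*h*m^3 + m^4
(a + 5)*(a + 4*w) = a^2 + 4*a*w + 5*a + 20*w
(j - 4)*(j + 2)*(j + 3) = j^3 + j^2 - 14*j - 24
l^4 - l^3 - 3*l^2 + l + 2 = (l - 2)*(l - 1)*(l + 1)^2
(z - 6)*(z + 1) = z^2 - 5*z - 6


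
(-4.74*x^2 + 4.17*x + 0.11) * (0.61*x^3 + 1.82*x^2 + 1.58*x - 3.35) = -2.8914*x^5 - 6.0831*x^4 + 0.1673*x^3 + 22.6678*x^2 - 13.7957*x - 0.3685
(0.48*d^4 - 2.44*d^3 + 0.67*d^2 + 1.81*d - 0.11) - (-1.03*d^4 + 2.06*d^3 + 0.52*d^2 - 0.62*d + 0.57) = 1.51*d^4 - 4.5*d^3 + 0.15*d^2 + 2.43*d - 0.68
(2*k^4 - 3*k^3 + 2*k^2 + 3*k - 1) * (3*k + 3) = 6*k^5 - 3*k^4 - 3*k^3 + 15*k^2 + 6*k - 3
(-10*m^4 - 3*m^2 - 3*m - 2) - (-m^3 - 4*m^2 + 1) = -10*m^4 + m^3 + m^2 - 3*m - 3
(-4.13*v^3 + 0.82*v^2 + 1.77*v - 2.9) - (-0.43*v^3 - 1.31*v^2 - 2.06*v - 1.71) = -3.7*v^3 + 2.13*v^2 + 3.83*v - 1.19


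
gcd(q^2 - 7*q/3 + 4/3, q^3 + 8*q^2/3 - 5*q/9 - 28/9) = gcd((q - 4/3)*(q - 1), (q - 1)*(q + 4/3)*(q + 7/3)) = q - 1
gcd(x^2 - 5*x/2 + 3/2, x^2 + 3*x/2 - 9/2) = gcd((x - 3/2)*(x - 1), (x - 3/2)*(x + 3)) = x - 3/2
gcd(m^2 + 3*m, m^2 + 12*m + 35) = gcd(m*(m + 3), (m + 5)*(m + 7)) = 1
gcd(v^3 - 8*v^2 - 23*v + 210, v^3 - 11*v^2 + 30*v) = v - 6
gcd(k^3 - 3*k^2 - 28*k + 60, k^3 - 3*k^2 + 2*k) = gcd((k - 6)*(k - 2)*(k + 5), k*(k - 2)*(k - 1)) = k - 2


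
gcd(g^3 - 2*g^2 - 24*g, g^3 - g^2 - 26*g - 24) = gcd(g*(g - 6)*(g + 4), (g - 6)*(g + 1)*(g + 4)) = g^2 - 2*g - 24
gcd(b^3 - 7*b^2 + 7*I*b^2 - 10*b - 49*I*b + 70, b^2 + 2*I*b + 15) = b + 5*I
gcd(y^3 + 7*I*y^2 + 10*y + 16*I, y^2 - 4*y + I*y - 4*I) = y + I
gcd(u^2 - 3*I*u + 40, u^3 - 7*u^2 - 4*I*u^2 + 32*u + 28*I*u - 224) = u - 8*I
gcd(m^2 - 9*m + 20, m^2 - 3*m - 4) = m - 4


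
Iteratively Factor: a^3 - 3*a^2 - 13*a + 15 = (a + 3)*(a^2 - 6*a + 5) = (a - 5)*(a + 3)*(a - 1)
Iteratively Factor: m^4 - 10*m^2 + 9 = (m + 1)*(m^3 - m^2 - 9*m + 9) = (m + 1)*(m + 3)*(m^2 - 4*m + 3) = (m - 1)*(m + 1)*(m + 3)*(m - 3)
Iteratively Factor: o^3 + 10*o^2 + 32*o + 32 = (o + 4)*(o^2 + 6*o + 8) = (o + 4)^2*(o + 2)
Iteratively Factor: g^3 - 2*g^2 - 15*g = (g)*(g^2 - 2*g - 15) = g*(g + 3)*(g - 5)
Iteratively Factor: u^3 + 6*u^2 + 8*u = (u)*(u^2 + 6*u + 8) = u*(u + 4)*(u + 2)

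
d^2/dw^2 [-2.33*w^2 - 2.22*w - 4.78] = -4.66000000000000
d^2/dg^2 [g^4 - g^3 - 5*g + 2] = 6*g*(2*g - 1)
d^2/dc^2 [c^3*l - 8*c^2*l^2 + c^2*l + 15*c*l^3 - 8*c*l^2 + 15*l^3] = 2*l*(3*c - 8*l + 1)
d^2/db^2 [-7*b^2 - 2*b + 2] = -14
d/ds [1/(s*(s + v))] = -(2*s + v)/(s^2*(s + v)^2)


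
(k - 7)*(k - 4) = k^2 - 11*k + 28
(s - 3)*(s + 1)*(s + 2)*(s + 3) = s^4 + 3*s^3 - 7*s^2 - 27*s - 18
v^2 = v^2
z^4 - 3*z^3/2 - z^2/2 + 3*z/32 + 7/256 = (z - 7/4)*(z - 1/4)*(z + 1/4)^2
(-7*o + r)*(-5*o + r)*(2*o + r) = 70*o^3 + 11*o^2*r - 10*o*r^2 + r^3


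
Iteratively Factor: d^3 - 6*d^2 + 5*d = (d)*(d^2 - 6*d + 5) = d*(d - 1)*(d - 5)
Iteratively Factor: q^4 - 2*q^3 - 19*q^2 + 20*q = (q)*(q^3 - 2*q^2 - 19*q + 20) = q*(q - 1)*(q^2 - q - 20) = q*(q - 5)*(q - 1)*(q + 4)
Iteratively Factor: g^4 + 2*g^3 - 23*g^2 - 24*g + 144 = (g - 3)*(g^3 + 5*g^2 - 8*g - 48) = (g - 3)*(g + 4)*(g^2 + g - 12) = (g - 3)^2*(g + 4)*(g + 4)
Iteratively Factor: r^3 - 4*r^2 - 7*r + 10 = (r - 5)*(r^2 + r - 2) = (r - 5)*(r - 1)*(r + 2)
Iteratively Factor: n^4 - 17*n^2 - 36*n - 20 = (n - 5)*(n^3 + 5*n^2 + 8*n + 4) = (n - 5)*(n + 1)*(n^2 + 4*n + 4) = (n - 5)*(n + 1)*(n + 2)*(n + 2)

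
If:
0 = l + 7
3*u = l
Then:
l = -7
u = -7/3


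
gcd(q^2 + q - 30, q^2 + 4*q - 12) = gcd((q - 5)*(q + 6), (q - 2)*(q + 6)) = q + 6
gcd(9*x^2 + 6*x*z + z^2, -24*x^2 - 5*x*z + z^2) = 3*x + z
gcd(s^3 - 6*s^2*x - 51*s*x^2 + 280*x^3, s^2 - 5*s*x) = -s + 5*x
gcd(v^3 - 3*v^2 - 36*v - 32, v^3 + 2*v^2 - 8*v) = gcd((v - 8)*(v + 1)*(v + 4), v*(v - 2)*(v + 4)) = v + 4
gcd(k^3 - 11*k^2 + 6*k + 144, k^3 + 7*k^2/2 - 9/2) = k + 3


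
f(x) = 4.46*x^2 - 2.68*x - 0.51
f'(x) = 8.92*x - 2.68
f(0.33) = -0.91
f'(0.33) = 0.26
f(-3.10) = 50.66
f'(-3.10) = -30.33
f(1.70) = 7.82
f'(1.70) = 12.48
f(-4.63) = 107.51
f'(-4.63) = -43.98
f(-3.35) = 58.52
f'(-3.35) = -32.56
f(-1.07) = 7.46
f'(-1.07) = -12.22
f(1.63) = 6.97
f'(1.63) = 11.86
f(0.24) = -0.90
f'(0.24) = -0.54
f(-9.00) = 384.87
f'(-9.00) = -82.96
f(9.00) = 336.63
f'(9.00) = 77.60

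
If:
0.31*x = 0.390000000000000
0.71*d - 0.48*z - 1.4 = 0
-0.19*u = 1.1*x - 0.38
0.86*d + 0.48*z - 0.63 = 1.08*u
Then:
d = -2.34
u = -5.28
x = 1.26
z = -6.38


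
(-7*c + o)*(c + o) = -7*c^2 - 6*c*o + o^2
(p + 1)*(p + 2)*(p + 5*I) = p^3 + 3*p^2 + 5*I*p^2 + 2*p + 15*I*p + 10*I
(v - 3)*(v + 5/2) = v^2 - v/2 - 15/2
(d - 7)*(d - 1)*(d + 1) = d^3 - 7*d^2 - d + 7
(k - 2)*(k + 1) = k^2 - k - 2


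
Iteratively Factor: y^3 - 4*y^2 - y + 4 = (y - 4)*(y^2 - 1) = (y - 4)*(y - 1)*(y + 1)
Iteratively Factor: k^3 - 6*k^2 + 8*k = (k - 2)*(k^2 - 4*k) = k*(k - 2)*(k - 4)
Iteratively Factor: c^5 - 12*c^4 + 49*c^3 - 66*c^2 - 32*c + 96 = (c - 3)*(c^4 - 9*c^3 + 22*c^2 - 32) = (c - 3)*(c + 1)*(c^3 - 10*c^2 + 32*c - 32) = (c - 4)*(c - 3)*(c + 1)*(c^2 - 6*c + 8) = (c - 4)^2*(c - 3)*(c + 1)*(c - 2)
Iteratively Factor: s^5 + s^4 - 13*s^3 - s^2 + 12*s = (s - 1)*(s^4 + 2*s^3 - 11*s^2 - 12*s) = (s - 3)*(s - 1)*(s^3 + 5*s^2 + 4*s) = (s - 3)*(s - 1)*(s + 4)*(s^2 + s) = (s - 3)*(s - 1)*(s + 1)*(s + 4)*(s)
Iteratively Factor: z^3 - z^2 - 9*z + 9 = (z - 1)*(z^2 - 9) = (z - 1)*(z + 3)*(z - 3)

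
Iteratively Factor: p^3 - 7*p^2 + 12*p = (p)*(p^2 - 7*p + 12) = p*(p - 3)*(p - 4)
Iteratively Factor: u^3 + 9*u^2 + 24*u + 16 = (u + 4)*(u^2 + 5*u + 4) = (u + 4)^2*(u + 1)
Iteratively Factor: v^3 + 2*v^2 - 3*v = (v - 1)*(v^2 + 3*v) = v*(v - 1)*(v + 3)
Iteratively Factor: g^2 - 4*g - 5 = (g - 5)*(g + 1)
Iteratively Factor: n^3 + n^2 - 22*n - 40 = (n - 5)*(n^2 + 6*n + 8) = (n - 5)*(n + 2)*(n + 4)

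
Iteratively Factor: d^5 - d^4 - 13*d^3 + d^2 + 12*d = (d - 1)*(d^4 - 13*d^2 - 12*d) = (d - 1)*(d + 3)*(d^3 - 3*d^2 - 4*d) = (d - 4)*(d - 1)*(d + 3)*(d^2 + d) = (d - 4)*(d - 1)*(d + 1)*(d + 3)*(d)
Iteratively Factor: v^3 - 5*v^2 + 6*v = (v)*(v^2 - 5*v + 6) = v*(v - 3)*(v - 2)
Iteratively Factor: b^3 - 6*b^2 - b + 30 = (b - 3)*(b^2 - 3*b - 10) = (b - 5)*(b - 3)*(b + 2)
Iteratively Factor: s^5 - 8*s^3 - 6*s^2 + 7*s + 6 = (s + 2)*(s^4 - 2*s^3 - 4*s^2 + 2*s + 3) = (s - 1)*(s + 2)*(s^3 - s^2 - 5*s - 3) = (s - 1)*(s + 1)*(s + 2)*(s^2 - 2*s - 3) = (s - 1)*(s + 1)^2*(s + 2)*(s - 3)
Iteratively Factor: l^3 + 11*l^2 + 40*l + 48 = (l + 3)*(l^2 + 8*l + 16) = (l + 3)*(l + 4)*(l + 4)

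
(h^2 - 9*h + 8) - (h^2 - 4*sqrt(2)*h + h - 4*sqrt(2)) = -10*h + 4*sqrt(2)*h + 4*sqrt(2) + 8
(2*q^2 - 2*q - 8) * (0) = 0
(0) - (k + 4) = -k - 4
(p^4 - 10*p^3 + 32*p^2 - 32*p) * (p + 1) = p^5 - 9*p^4 + 22*p^3 - 32*p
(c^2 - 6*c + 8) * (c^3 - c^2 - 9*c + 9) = c^5 - 7*c^4 + 5*c^3 + 55*c^2 - 126*c + 72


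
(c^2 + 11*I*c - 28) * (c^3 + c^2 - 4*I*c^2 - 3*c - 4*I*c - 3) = c^5 + c^4 + 7*I*c^4 + 13*c^3 + 7*I*c^3 + 13*c^2 + 79*I*c^2 + 84*c + 79*I*c + 84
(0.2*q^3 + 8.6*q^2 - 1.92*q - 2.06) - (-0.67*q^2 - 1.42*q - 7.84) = 0.2*q^3 + 9.27*q^2 - 0.5*q + 5.78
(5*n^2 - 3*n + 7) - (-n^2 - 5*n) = 6*n^2 + 2*n + 7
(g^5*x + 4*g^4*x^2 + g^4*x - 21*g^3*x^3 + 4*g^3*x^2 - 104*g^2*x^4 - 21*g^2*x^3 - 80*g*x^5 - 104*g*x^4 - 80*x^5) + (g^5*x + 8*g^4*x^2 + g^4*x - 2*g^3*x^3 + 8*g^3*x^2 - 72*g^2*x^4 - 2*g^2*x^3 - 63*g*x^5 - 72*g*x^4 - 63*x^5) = 2*g^5*x + 12*g^4*x^2 + 2*g^4*x - 23*g^3*x^3 + 12*g^3*x^2 - 176*g^2*x^4 - 23*g^2*x^3 - 143*g*x^5 - 176*g*x^4 - 143*x^5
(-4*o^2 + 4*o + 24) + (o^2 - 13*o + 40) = -3*o^2 - 9*o + 64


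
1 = 1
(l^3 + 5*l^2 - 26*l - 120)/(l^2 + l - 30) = l + 4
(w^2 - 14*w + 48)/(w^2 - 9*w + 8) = (w - 6)/(w - 1)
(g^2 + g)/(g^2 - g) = (g + 1)/(g - 1)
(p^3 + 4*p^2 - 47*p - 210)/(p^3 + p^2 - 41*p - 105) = (p + 6)/(p + 3)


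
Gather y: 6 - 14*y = 6 - 14*y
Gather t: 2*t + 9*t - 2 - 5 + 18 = 11*t + 11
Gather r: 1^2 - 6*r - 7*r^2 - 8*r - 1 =-7*r^2 - 14*r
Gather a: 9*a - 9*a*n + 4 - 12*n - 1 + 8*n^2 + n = a*(9 - 9*n) + 8*n^2 - 11*n + 3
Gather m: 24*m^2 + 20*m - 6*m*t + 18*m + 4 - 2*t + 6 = 24*m^2 + m*(38 - 6*t) - 2*t + 10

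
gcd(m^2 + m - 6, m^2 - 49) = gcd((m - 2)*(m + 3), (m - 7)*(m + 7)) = 1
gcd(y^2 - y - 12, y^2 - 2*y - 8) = y - 4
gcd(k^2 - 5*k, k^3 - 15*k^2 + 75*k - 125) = k - 5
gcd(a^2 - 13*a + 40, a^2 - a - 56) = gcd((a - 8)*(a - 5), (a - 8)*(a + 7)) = a - 8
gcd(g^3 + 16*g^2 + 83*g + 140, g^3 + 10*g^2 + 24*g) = g + 4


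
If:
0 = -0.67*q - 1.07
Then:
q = -1.60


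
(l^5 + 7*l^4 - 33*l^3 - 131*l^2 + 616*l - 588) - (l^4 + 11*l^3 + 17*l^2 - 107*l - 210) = l^5 + 6*l^4 - 44*l^3 - 148*l^2 + 723*l - 378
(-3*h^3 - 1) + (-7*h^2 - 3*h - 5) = -3*h^3 - 7*h^2 - 3*h - 6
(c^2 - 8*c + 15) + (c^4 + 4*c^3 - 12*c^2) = c^4 + 4*c^3 - 11*c^2 - 8*c + 15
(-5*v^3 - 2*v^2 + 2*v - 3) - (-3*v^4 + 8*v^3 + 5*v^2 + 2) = 3*v^4 - 13*v^3 - 7*v^2 + 2*v - 5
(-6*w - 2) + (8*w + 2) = 2*w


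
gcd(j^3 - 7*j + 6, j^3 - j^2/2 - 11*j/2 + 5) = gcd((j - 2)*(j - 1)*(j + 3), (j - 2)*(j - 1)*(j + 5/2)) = j^2 - 3*j + 2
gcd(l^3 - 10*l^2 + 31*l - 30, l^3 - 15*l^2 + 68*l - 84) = l - 2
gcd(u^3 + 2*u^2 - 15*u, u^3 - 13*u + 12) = u - 3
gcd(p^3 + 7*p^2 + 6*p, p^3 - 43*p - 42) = p^2 + 7*p + 6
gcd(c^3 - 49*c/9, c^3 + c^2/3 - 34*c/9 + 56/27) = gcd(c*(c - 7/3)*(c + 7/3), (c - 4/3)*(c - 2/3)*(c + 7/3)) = c + 7/3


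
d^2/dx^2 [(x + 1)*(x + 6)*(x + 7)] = 6*x + 28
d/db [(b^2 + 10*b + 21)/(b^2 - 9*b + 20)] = (-19*b^2 - 2*b + 389)/(b^4 - 18*b^3 + 121*b^2 - 360*b + 400)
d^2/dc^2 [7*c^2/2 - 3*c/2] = 7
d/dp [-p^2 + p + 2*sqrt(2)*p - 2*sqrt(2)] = -2*p + 1 + 2*sqrt(2)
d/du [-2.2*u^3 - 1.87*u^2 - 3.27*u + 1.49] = -6.6*u^2 - 3.74*u - 3.27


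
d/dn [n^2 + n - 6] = 2*n + 1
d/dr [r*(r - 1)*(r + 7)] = 3*r^2 + 12*r - 7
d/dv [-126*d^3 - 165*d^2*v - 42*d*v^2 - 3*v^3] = -165*d^2 - 84*d*v - 9*v^2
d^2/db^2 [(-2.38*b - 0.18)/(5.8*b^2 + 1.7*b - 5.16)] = (-(2.38*b + 0.18)*(11.6*b + 1.7)*(23.2*b + 3.4) + (82.824*b + 10.18)*(5.8*b^2 + 1.7*b - 5.16))/(5.8*b^2 + 1.7*b - 5.16)^3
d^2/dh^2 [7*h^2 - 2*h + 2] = 14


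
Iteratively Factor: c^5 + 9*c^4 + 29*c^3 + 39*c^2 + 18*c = (c + 1)*(c^4 + 8*c^3 + 21*c^2 + 18*c) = (c + 1)*(c + 2)*(c^3 + 6*c^2 + 9*c) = c*(c + 1)*(c + 2)*(c^2 + 6*c + 9) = c*(c + 1)*(c + 2)*(c + 3)*(c + 3)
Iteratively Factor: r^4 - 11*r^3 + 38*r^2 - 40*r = (r - 2)*(r^3 - 9*r^2 + 20*r) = r*(r - 2)*(r^2 - 9*r + 20) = r*(r - 5)*(r - 2)*(r - 4)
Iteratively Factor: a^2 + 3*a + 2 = (a + 1)*(a + 2)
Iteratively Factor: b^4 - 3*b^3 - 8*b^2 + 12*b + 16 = (b + 1)*(b^3 - 4*b^2 - 4*b + 16) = (b + 1)*(b + 2)*(b^2 - 6*b + 8) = (b - 4)*(b + 1)*(b + 2)*(b - 2)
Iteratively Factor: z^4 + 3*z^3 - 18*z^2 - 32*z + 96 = (z + 4)*(z^3 - z^2 - 14*z + 24) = (z + 4)^2*(z^2 - 5*z + 6) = (z - 2)*(z + 4)^2*(z - 3)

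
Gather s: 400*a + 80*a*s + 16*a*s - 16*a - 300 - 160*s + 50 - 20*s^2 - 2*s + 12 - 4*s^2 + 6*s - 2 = 384*a - 24*s^2 + s*(96*a - 156) - 240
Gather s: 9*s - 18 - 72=9*s - 90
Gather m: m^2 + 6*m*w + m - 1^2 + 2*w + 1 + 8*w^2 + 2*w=m^2 + m*(6*w + 1) + 8*w^2 + 4*w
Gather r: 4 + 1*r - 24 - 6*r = -5*r - 20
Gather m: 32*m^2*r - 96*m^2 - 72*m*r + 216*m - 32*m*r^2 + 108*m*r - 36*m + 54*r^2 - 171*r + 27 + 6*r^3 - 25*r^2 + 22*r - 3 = m^2*(32*r - 96) + m*(-32*r^2 + 36*r + 180) + 6*r^3 + 29*r^2 - 149*r + 24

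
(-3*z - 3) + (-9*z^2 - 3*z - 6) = -9*z^2 - 6*z - 9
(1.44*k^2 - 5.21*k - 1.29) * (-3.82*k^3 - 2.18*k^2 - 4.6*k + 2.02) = -5.5008*k^5 + 16.763*k^4 + 9.6616*k^3 + 29.687*k^2 - 4.5902*k - 2.6058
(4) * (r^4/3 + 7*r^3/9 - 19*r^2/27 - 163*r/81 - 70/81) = 4*r^4/3 + 28*r^3/9 - 76*r^2/27 - 652*r/81 - 280/81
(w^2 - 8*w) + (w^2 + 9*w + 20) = 2*w^2 + w + 20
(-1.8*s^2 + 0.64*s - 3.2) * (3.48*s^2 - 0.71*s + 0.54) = -6.264*s^4 + 3.5052*s^3 - 12.5624*s^2 + 2.6176*s - 1.728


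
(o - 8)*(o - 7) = o^2 - 15*o + 56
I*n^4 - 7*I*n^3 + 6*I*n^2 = n^2*(n - 6)*(I*n - I)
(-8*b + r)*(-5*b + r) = 40*b^2 - 13*b*r + r^2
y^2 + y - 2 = (y - 1)*(y + 2)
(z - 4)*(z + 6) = z^2 + 2*z - 24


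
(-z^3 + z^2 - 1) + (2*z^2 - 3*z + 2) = -z^3 + 3*z^2 - 3*z + 1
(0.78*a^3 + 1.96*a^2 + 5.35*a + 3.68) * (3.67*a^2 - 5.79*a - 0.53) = 2.8626*a^5 + 2.677*a^4 + 7.8727*a^3 - 18.5097*a^2 - 24.1427*a - 1.9504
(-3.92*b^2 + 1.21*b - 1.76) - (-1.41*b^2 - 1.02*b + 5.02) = -2.51*b^2 + 2.23*b - 6.78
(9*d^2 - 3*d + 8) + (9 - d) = 9*d^2 - 4*d + 17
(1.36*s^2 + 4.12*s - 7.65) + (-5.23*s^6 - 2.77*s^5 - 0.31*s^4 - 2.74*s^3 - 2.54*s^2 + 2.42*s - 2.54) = -5.23*s^6 - 2.77*s^5 - 0.31*s^4 - 2.74*s^3 - 1.18*s^2 + 6.54*s - 10.19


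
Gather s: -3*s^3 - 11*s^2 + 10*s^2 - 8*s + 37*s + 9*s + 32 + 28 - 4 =-3*s^3 - s^2 + 38*s + 56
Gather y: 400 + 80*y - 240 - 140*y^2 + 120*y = -140*y^2 + 200*y + 160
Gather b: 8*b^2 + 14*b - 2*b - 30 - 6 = 8*b^2 + 12*b - 36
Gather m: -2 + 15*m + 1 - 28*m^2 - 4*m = -28*m^2 + 11*m - 1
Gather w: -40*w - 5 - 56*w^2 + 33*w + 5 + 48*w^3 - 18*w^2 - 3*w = 48*w^3 - 74*w^2 - 10*w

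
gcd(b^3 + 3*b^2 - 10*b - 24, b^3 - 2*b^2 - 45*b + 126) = b - 3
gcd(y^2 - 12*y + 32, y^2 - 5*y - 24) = y - 8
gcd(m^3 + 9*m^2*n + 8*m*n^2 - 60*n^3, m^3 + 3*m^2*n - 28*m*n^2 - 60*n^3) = m + 6*n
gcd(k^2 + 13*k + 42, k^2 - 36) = k + 6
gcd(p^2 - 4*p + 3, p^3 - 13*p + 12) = p^2 - 4*p + 3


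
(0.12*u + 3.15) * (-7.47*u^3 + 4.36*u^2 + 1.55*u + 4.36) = -0.8964*u^4 - 23.0073*u^3 + 13.92*u^2 + 5.4057*u + 13.734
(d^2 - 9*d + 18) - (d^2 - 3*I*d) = -9*d + 3*I*d + 18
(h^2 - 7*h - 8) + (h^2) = 2*h^2 - 7*h - 8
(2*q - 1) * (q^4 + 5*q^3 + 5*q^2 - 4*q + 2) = 2*q^5 + 9*q^4 + 5*q^3 - 13*q^2 + 8*q - 2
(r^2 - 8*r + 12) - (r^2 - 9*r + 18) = r - 6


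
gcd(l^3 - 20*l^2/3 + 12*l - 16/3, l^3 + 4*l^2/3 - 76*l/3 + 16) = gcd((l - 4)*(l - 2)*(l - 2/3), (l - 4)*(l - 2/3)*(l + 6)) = l^2 - 14*l/3 + 8/3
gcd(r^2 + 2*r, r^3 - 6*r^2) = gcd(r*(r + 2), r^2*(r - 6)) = r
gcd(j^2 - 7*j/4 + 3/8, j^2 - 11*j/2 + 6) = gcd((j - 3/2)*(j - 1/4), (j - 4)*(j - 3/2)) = j - 3/2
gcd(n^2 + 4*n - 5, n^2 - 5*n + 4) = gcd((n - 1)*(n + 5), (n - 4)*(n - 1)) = n - 1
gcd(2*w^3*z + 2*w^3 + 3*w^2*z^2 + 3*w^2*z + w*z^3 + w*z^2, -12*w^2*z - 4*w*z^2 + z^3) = 2*w + z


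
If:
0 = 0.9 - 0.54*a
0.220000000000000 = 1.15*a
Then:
No Solution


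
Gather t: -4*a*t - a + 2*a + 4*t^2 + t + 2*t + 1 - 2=a + 4*t^2 + t*(3 - 4*a) - 1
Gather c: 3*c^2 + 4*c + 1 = 3*c^2 + 4*c + 1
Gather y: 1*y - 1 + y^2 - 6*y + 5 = y^2 - 5*y + 4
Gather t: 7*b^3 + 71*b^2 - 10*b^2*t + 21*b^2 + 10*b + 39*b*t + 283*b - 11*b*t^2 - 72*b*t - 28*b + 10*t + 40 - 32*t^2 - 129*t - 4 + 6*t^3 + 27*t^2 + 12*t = 7*b^3 + 92*b^2 + 265*b + 6*t^3 + t^2*(-11*b - 5) + t*(-10*b^2 - 33*b - 107) + 36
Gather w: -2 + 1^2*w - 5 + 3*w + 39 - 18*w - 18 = 14 - 14*w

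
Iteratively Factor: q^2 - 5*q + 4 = (q - 4)*(q - 1)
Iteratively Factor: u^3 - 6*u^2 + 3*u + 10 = (u + 1)*(u^2 - 7*u + 10) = (u - 5)*(u + 1)*(u - 2)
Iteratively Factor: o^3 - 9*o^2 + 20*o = (o)*(o^2 - 9*o + 20) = o*(o - 5)*(o - 4)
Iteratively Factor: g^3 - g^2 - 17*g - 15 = (g + 1)*(g^2 - 2*g - 15) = (g - 5)*(g + 1)*(g + 3)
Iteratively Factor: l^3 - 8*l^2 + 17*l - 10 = (l - 1)*(l^2 - 7*l + 10) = (l - 5)*(l - 1)*(l - 2)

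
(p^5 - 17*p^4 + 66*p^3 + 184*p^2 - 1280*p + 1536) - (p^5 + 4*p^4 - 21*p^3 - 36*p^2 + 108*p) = -21*p^4 + 87*p^3 + 220*p^2 - 1388*p + 1536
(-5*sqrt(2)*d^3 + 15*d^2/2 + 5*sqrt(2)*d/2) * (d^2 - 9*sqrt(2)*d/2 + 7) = -5*sqrt(2)*d^5 + 105*d^4/2 - 265*sqrt(2)*d^3/4 + 30*d^2 + 35*sqrt(2)*d/2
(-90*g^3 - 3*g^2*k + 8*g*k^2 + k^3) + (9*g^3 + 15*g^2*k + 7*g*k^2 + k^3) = -81*g^3 + 12*g^2*k + 15*g*k^2 + 2*k^3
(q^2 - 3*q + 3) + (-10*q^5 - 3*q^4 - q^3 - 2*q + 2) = -10*q^5 - 3*q^4 - q^3 + q^2 - 5*q + 5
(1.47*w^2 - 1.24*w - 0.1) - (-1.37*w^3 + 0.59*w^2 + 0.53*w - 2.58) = 1.37*w^3 + 0.88*w^2 - 1.77*w + 2.48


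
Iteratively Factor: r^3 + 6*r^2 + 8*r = (r)*(r^2 + 6*r + 8) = r*(r + 4)*(r + 2)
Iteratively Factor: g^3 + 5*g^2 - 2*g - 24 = (g + 4)*(g^2 + g - 6) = (g + 3)*(g + 4)*(g - 2)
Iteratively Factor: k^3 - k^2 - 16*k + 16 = (k + 4)*(k^2 - 5*k + 4) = (k - 1)*(k + 4)*(k - 4)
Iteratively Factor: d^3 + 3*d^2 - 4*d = (d + 4)*(d^2 - d) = d*(d + 4)*(d - 1)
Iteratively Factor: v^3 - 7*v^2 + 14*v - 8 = (v - 1)*(v^2 - 6*v + 8) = (v - 2)*(v - 1)*(v - 4)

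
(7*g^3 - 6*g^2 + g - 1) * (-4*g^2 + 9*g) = -28*g^5 + 87*g^4 - 58*g^3 + 13*g^2 - 9*g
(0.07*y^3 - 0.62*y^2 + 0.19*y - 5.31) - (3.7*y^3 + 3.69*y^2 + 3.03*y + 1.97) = -3.63*y^3 - 4.31*y^2 - 2.84*y - 7.28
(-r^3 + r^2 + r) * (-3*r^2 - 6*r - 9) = 3*r^5 + 3*r^4 - 15*r^2 - 9*r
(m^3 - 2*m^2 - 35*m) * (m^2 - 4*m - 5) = m^5 - 6*m^4 - 32*m^3 + 150*m^2 + 175*m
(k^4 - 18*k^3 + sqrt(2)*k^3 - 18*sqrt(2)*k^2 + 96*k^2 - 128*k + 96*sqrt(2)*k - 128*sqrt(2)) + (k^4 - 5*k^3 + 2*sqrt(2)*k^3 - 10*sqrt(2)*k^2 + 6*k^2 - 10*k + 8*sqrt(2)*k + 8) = 2*k^4 - 23*k^3 + 3*sqrt(2)*k^3 - 28*sqrt(2)*k^2 + 102*k^2 - 138*k + 104*sqrt(2)*k - 128*sqrt(2) + 8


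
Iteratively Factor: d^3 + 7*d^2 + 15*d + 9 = (d + 3)*(d^2 + 4*d + 3) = (d + 3)^2*(d + 1)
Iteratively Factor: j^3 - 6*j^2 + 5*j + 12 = (j + 1)*(j^2 - 7*j + 12) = (j - 3)*(j + 1)*(j - 4)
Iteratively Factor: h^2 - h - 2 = (h - 2)*(h + 1)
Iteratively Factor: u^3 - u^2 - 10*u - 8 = (u + 1)*(u^2 - 2*u - 8) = (u + 1)*(u + 2)*(u - 4)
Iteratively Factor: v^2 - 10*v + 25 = (v - 5)*(v - 5)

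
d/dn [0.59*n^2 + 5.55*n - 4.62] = 1.18*n + 5.55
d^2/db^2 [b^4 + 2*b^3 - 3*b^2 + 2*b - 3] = 12*b^2 + 12*b - 6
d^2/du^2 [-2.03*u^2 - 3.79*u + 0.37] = -4.06000000000000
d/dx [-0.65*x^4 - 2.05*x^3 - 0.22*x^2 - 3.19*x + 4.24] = -2.6*x^3 - 6.15*x^2 - 0.44*x - 3.19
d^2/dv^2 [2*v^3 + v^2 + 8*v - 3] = 12*v + 2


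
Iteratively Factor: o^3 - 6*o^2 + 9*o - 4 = (o - 4)*(o^2 - 2*o + 1) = (o - 4)*(o - 1)*(o - 1)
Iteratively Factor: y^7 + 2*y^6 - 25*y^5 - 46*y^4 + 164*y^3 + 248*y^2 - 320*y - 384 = (y - 2)*(y^6 + 4*y^5 - 17*y^4 - 80*y^3 + 4*y^2 + 256*y + 192) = (y - 2)*(y + 1)*(y^5 + 3*y^4 - 20*y^3 - 60*y^2 + 64*y + 192) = (y - 2)*(y + 1)*(y + 4)*(y^4 - y^3 - 16*y^2 + 4*y + 48) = (y - 4)*(y - 2)*(y + 1)*(y + 4)*(y^3 + 3*y^2 - 4*y - 12) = (y - 4)*(y - 2)*(y + 1)*(y + 3)*(y + 4)*(y^2 - 4) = (y - 4)*(y - 2)^2*(y + 1)*(y + 3)*(y + 4)*(y + 2)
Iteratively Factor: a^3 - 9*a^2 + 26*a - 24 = (a - 4)*(a^2 - 5*a + 6) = (a - 4)*(a - 3)*(a - 2)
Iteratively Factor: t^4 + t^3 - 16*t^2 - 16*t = (t)*(t^3 + t^2 - 16*t - 16) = t*(t + 1)*(t^2 - 16) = t*(t + 1)*(t + 4)*(t - 4)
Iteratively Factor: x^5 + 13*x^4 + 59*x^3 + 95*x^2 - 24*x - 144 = (x + 3)*(x^4 + 10*x^3 + 29*x^2 + 8*x - 48) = (x - 1)*(x + 3)*(x^3 + 11*x^2 + 40*x + 48) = (x - 1)*(x + 3)*(x + 4)*(x^2 + 7*x + 12) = (x - 1)*(x + 3)*(x + 4)^2*(x + 3)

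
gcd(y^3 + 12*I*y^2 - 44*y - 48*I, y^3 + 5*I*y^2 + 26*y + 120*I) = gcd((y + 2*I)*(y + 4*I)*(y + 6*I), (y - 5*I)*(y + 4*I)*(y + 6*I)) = y^2 + 10*I*y - 24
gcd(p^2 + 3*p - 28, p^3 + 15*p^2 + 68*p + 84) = p + 7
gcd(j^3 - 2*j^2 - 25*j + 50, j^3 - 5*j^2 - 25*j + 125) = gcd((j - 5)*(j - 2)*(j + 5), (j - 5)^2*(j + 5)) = j^2 - 25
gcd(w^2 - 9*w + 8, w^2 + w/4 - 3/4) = 1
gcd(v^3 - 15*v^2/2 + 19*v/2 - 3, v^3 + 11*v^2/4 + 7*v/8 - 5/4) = v - 1/2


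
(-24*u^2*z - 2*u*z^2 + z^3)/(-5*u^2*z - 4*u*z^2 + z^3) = (24*u^2 + 2*u*z - z^2)/(5*u^2 + 4*u*z - z^2)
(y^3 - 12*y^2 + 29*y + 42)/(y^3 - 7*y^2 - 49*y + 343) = (y^2 - 5*y - 6)/(y^2 - 49)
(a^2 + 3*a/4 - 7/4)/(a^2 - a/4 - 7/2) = (a - 1)/(a - 2)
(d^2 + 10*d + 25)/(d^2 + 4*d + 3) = (d^2 + 10*d + 25)/(d^2 + 4*d + 3)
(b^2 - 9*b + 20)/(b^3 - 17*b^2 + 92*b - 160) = 1/(b - 8)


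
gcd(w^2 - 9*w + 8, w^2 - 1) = w - 1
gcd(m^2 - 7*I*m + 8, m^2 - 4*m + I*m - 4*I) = m + I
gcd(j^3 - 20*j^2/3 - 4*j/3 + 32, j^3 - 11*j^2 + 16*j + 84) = j^2 - 4*j - 12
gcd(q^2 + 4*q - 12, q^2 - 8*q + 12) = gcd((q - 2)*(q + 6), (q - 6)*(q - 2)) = q - 2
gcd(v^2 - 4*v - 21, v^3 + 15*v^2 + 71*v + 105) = v + 3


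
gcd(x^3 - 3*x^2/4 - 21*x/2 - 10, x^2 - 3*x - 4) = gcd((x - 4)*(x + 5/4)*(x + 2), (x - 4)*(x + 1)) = x - 4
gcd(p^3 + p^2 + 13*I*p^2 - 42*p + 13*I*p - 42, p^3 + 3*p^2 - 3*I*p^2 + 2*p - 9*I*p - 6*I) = p + 1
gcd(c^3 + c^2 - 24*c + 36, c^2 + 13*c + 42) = c + 6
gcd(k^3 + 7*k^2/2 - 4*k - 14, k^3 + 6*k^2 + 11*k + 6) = k + 2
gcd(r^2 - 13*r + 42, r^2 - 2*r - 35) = r - 7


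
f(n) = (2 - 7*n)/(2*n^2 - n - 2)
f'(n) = (1 - 4*n)*(2 - 7*n)/(2*n^2 - n - 2)^2 - 7/(2*n^2 - n - 2)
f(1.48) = -9.28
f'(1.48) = 42.92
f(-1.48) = 3.20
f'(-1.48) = 3.93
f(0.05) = -0.81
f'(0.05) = 3.74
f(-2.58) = 1.44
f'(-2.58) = 0.67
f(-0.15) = -1.69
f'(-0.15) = 5.38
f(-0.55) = -6.92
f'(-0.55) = 34.50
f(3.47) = -1.20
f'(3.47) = 0.45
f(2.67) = -1.74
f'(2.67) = 1.03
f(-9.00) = 0.38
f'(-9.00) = 0.04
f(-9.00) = 0.38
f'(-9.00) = 0.04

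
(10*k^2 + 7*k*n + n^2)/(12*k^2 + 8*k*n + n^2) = (5*k + n)/(6*k + n)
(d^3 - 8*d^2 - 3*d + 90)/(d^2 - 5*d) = d - 3 - 18/d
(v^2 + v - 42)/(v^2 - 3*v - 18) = (v + 7)/(v + 3)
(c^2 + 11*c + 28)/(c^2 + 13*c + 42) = (c + 4)/(c + 6)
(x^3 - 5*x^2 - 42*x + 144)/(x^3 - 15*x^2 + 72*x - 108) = (x^2 - 2*x - 48)/(x^2 - 12*x + 36)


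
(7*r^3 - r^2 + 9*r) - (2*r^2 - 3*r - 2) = 7*r^3 - 3*r^2 + 12*r + 2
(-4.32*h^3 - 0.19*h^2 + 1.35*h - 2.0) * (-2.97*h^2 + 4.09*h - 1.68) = 12.8304*h^5 - 17.1045*h^4 + 2.471*h^3 + 11.7807*h^2 - 10.448*h + 3.36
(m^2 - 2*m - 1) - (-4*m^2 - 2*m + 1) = 5*m^2 - 2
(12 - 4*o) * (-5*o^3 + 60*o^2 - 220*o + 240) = 20*o^4 - 300*o^3 + 1600*o^2 - 3600*o + 2880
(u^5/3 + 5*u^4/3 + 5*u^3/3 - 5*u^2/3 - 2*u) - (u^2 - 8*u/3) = u^5/3 + 5*u^4/3 + 5*u^3/3 - 8*u^2/3 + 2*u/3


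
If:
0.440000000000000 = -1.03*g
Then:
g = -0.43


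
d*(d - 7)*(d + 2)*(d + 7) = d^4 + 2*d^3 - 49*d^2 - 98*d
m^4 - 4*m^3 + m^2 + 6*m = m*(m - 3)*(m - 2)*(m + 1)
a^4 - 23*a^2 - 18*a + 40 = (a - 5)*(a - 1)*(a + 2)*(a + 4)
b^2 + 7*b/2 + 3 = (b + 3/2)*(b + 2)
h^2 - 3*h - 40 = (h - 8)*(h + 5)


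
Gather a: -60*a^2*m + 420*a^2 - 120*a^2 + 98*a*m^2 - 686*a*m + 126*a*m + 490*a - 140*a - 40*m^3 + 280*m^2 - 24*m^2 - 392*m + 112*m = a^2*(300 - 60*m) + a*(98*m^2 - 560*m + 350) - 40*m^3 + 256*m^2 - 280*m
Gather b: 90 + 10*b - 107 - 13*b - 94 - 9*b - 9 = -12*b - 120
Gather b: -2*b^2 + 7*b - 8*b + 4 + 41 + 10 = -2*b^2 - b + 55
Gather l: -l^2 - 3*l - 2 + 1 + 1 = -l^2 - 3*l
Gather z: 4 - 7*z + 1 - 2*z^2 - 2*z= -2*z^2 - 9*z + 5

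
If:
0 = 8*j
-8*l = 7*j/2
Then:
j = 0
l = 0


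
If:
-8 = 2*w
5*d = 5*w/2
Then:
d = -2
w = -4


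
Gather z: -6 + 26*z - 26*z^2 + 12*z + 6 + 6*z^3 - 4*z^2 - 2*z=6*z^3 - 30*z^2 + 36*z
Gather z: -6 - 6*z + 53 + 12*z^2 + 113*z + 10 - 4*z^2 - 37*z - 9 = 8*z^2 + 70*z + 48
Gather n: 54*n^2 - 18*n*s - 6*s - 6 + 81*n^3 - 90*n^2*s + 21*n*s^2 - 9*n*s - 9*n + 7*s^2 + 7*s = 81*n^3 + n^2*(54 - 90*s) + n*(21*s^2 - 27*s - 9) + 7*s^2 + s - 6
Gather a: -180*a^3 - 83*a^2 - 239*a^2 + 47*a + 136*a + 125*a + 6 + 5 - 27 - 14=-180*a^3 - 322*a^2 + 308*a - 30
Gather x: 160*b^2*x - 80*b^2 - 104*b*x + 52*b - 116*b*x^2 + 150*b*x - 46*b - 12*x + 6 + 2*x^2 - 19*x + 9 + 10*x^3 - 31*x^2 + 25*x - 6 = -80*b^2 + 6*b + 10*x^3 + x^2*(-116*b - 29) + x*(160*b^2 + 46*b - 6) + 9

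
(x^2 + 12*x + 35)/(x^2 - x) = (x^2 + 12*x + 35)/(x*(x - 1))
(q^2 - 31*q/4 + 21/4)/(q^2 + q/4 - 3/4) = (q - 7)/(q + 1)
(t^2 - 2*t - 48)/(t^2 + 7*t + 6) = (t - 8)/(t + 1)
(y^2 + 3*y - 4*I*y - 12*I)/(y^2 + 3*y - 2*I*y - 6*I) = (y - 4*I)/(y - 2*I)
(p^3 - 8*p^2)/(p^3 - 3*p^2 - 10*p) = p*(8 - p)/(-p^2 + 3*p + 10)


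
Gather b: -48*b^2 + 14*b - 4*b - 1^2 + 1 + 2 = -48*b^2 + 10*b + 2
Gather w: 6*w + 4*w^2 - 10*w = 4*w^2 - 4*w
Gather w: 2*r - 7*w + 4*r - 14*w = 6*r - 21*w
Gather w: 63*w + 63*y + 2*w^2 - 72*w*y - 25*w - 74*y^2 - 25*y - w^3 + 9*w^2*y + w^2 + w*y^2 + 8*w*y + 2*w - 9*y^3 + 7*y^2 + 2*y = -w^3 + w^2*(9*y + 3) + w*(y^2 - 64*y + 40) - 9*y^3 - 67*y^2 + 40*y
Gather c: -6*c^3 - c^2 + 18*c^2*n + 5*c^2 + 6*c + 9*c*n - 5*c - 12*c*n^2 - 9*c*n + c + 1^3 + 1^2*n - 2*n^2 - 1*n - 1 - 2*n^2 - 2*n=-6*c^3 + c^2*(18*n + 4) + c*(2 - 12*n^2) - 4*n^2 - 2*n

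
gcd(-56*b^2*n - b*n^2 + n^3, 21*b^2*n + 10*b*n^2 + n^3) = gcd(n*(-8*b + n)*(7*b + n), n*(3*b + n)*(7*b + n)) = 7*b*n + n^2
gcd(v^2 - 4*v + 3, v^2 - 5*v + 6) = v - 3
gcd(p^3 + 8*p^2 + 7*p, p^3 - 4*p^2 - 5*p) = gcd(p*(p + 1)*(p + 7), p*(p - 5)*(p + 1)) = p^2 + p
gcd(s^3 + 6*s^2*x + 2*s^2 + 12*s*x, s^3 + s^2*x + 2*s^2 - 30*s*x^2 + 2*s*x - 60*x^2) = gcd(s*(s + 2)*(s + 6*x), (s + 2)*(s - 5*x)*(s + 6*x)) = s^2 + 6*s*x + 2*s + 12*x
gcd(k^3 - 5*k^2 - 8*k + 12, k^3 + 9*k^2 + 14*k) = k + 2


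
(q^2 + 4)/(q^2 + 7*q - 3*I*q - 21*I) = (q^2 + 4)/(q^2 + q*(7 - 3*I) - 21*I)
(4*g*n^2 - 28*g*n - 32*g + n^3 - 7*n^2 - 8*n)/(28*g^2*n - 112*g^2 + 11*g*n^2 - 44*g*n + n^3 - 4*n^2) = (n^2 - 7*n - 8)/(7*g*n - 28*g + n^2 - 4*n)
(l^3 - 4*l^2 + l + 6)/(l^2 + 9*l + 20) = (l^3 - 4*l^2 + l + 6)/(l^2 + 9*l + 20)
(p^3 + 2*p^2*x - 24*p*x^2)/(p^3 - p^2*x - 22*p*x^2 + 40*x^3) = p*(-p - 6*x)/(-p^2 - 3*p*x + 10*x^2)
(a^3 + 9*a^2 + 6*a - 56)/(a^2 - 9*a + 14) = (a^2 + 11*a + 28)/(a - 7)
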